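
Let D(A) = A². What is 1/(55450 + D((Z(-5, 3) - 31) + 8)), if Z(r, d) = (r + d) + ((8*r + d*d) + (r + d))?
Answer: 1/58814 ≈ 1.7003e-5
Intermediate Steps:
Z(r, d) = d² + 2*d + 10*r (Z(r, d) = (d + r) + ((8*r + d²) + (d + r)) = (d + r) + ((d² + 8*r) + (d + r)) = (d + r) + (d + d² + 9*r) = d² + 2*d + 10*r)
1/(55450 + D((Z(-5, 3) - 31) + 8)) = 1/(55450 + (((3² + 2*3 + 10*(-5)) - 31) + 8)²) = 1/(55450 + (((9 + 6 - 50) - 31) + 8)²) = 1/(55450 + ((-35 - 31) + 8)²) = 1/(55450 + (-66 + 8)²) = 1/(55450 + (-58)²) = 1/(55450 + 3364) = 1/58814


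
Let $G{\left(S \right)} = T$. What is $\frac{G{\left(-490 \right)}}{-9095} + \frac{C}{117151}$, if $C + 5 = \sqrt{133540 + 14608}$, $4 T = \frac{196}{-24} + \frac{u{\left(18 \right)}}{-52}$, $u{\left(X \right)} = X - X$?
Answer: $\frac{4648999}{25571720280} + \frac{2 \sqrt{37037}}{117151} \approx 0.0034673$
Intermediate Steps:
$u{\left(X \right)} = 0$
$T = - \frac{49}{24}$ ($T = \frac{\frac{196}{-24} + \frac{0}{-52}}{4} = \frac{196 \left(- \frac{1}{24}\right) + 0 \left(- \frac{1}{52}\right)}{4} = \frac{- \frac{49}{6} + 0}{4} = \frac{1}{4} \left(- \frac{49}{6}\right) = - \frac{49}{24} \approx -2.0417$)
$G{\left(S \right)} = - \frac{49}{24}$
$C = -5 + 2 \sqrt{37037}$ ($C = -5 + \sqrt{133540 + 14608} = -5 + \sqrt{148148} = -5 + 2 \sqrt{37037} \approx 379.9$)
$\frac{G{\left(-490 \right)}}{-9095} + \frac{C}{117151} = - \frac{49}{24 \left(-9095\right)} + \frac{-5 + 2 \sqrt{37037}}{117151} = \left(- \frac{49}{24}\right) \left(- \frac{1}{9095}\right) + \left(-5 + 2 \sqrt{37037}\right) \frac{1}{117151} = \frac{49}{218280} - \left(\frac{5}{117151} - \frac{2 \sqrt{37037}}{117151}\right) = \frac{4648999}{25571720280} + \frac{2 \sqrt{37037}}{117151}$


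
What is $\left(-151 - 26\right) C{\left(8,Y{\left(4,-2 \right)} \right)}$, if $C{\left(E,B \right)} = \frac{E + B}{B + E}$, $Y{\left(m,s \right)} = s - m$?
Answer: $-177$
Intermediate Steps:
$C{\left(E,B \right)} = 1$ ($C{\left(E,B \right)} = \frac{B + E}{B + E} = 1$)
$\left(-151 - 26\right) C{\left(8,Y{\left(4,-2 \right)} \right)} = \left(-151 - 26\right) 1 = \left(-177\right) 1 = -177$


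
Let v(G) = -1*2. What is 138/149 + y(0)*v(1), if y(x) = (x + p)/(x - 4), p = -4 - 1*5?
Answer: -1065/298 ≈ -3.5738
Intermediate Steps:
p = -9 (p = -4 - 5 = -9)
v(G) = -2
y(x) = (-9 + x)/(-4 + x) (y(x) = (x - 9)/(x - 4) = (-9 + x)/(-4 + x))
138/149 + y(0)*v(1) = 138/149 + ((-9 + 0)/(-4 + 0))*(-2) = 138*(1/149) + (-9/(-4))*(-2) = 138/149 - ¼*(-9)*(-2) = 138/149 + (9/4)*(-2) = 138/149 - 9/2 = -1065/298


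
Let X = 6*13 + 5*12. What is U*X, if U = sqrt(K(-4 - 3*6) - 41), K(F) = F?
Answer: 414*I*sqrt(7) ≈ 1095.3*I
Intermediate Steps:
U = 3*I*sqrt(7) (U = sqrt((-4 - 3*6) - 41) = sqrt((-4 - 18) - 41) = sqrt(-22 - 41) = sqrt(-63) = 3*I*sqrt(7) ≈ 7.9373*I)
X = 138 (X = 78 + 60 = 138)
U*X = (3*I*sqrt(7))*138 = 414*I*sqrt(7)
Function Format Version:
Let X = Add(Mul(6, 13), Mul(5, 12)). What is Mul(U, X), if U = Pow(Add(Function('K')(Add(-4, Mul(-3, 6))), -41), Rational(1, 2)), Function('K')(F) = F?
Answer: Mul(414, I, Pow(7, Rational(1, 2))) ≈ Mul(1095.3, I)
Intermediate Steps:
U = Mul(3, I, Pow(7, Rational(1, 2))) (U = Pow(Add(Add(-4, Mul(-3, 6)), -41), Rational(1, 2)) = Pow(Add(Add(-4, -18), -41), Rational(1, 2)) = Pow(Add(-22, -41), Rational(1, 2)) = Pow(-63, Rational(1, 2)) = Mul(3, I, Pow(7, Rational(1, 2))) ≈ Mul(7.9373, I))
X = 138 (X = Add(78, 60) = 138)
Mul(U, X) = Mul(Mul(3, I, Pow(7, Rational(1, 2))), 138) = Mul(414, I, Pow(7, Rational(1, 2)))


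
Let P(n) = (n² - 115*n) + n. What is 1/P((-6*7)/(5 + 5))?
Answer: 25/12411 ≈ 0.0020143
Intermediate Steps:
P(n) = n² - 114*n
1/P((-6*7)/(5 + 5)) = 1/(((-6*7)/(5 + 5))*(-114 + (-6*7)/(5 + 5))) = 1/((-42/10)*(-114 - 42/10)) = 1/((-42*⅒)*(-114 - 42*⅒)) = 1/(-21*(-114 - 21/5)/5) = 1/(-21/5*(-591/5)) = 1/(12411/25) = 25/12411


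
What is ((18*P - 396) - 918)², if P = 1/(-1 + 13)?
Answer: 6890625/4 ≈ 1.7227e+6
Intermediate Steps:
P = 1/12 ≈ 0.083333
((18*P - 396) - 918)² = ((18*(1/12) - 396) - 918)² = ((3/2 - 396) - 918)² = (-789/2 - 918)² = (-2625/2)² = 6890625/4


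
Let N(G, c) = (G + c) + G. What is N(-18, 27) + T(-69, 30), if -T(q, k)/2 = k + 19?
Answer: -107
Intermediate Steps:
T(q, k) = -38 - 2*k (T(q, k) = -2*(k + 19) = -2*(19 + k) = -38 - 2*k)
N(G, c) = c + 2*G
N(-18, 27) + T(-69, 30) = (27 + 2*(-18)) + (-38 - 2*30) = (27 - 36) + (-38 - 60) = -9 - 98 = -107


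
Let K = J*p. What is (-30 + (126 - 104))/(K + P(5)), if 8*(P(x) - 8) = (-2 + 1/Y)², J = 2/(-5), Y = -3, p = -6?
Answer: -2880/3989 ≈ -0.72199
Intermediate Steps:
J = -⅖ (J = 2*(-⅕) = -⅖ ≈ -0.40000)
P(x) = 625/72 (P(x) = 8 + (-2 + 1/(-3))²/8 = 8 + (-2 - ⅓)²/8 = 8 + (-7/3)²/8 = 8 + (⅛)*(49/9) = 8 + 49/72 = 625/72)
K = 12/5 (K = -⅖*(-6) = 12/5 ≈ 2.4000)
(-30 + (126 - 104))/(K + P(5)) = (-30 + (126 - 104))/(12/5 + 625/72) = (-30 + 22)/(3989/360) = -8*360/3989 = -2880/3989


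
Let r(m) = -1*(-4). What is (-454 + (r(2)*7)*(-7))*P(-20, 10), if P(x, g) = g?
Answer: -6500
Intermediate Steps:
r(m) = 4
(-454 + (r(2)*7)*(-7))*P(-20, 10) = (-454 + (4*7)*(-7))*10 = (-454 + 28*(-7))*10 = (-454 - 196)*10 = -650*10 = -6500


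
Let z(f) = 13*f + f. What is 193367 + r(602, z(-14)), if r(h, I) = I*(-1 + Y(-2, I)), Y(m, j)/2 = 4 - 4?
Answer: 193563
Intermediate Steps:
Y(m, j) = 0 (Y(m, j) = 2*(4 - 4) = 2*0 = 0)
z(f) = 14*f
r(h, I) = -I (r(h, I) = I*(-1 + 0) = I*(-1) = -I)
193367 + r(602, z(-14)) = 193367 - 14*(-14) = 193367 - 1*(-196) = 193367 + 196 = 193563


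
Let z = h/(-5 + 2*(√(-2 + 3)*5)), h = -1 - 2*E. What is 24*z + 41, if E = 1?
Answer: 133/5 ≈ 26.600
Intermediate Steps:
h = -3 (h = -1 - 2*1 = -1 - 2 = -3)
z = -⅗ (z = -3/(-5 + 2*(√(-2 + 3)*5)) = -3/(-5 + 2*(√1*5)) = -3/(-5 + 2*(1*5)) = -3/(-5 + 2*5) = -3/(-5 + 10) = -3/5 = -3*⅕ = -⅗ ≈ -0.60000)
24*z + 41 = 24*(-⅗) + 41 = -72/5 + 41 = 133/5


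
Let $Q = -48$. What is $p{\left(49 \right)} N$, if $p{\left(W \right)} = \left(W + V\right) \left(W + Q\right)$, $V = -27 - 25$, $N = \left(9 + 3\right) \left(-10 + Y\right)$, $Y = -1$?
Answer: $396$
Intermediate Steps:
$N = -132$ ($N = \left(9 + 3\right) \left(-10 - 1\right) = 12 \left(-11\right) = -132$)
$V = -52$ ($V = -27 - 25 = -52$)
$p{\left(W \right)} = \left(-52 + W\right) \left(-48 + W\right)$ ($p{\left(W \right)} = \left(W - 52\right) \left(W - 48\right) = \left(-52 + W\right) \left(-48 + W\right)$)
$p{\left(49 \right)} N = \left(2496 + 49^{2} - 4900\right) \left(-132\right) = \left(2496 + 2401 - 4900\right) \left(-132\right) = \left(-3\right) \left(-132\right) = 396$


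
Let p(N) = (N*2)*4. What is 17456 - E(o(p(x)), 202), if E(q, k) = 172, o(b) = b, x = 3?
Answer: 17284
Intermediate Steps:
p(N) = 8*N (p(N) = (2*N)*4 = 8*N)
17456 - E(o(p(x)), 202) = 17456 - 1*172 = 17456 - 172 = 17284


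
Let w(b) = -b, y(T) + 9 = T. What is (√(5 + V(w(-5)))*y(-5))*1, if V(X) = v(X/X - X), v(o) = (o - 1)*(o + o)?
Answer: -42*√5 ≈ -93.915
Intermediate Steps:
y(T) = -9 + T
v(o) = 2*o*(-1 + o) (v(o) = (-1 + o)*(2*o) = 2*o*(-1 + o))
V(X) = -2*X*(1 - X) (V(X) = 2*(X/X - X)*(-1 + (X/X - X)) = 2*(1 - X)*(-1 + (1 - X)) = 2*(1 - X)*(-X) = -2*X*(1 - X))
(√(5 + V(w(-5)))*y(-5))*1 = (√(5 + 2*(-1*(-5))*(-1 - 1*(-5)))*(-9 - 5))*1 = (√(5 + 2*5*(-1 + 5))*(-14))*1 = (√(5 + 2*5*4)*(-14))*1 = (√(5 + 40)*(-14))*1 = (√45*(-14))*1 = ((3*√5)*(-14))*1 = -42*√5*1 = -42*√5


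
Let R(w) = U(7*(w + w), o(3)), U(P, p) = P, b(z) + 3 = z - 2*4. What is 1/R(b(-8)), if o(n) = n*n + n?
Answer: -1/266 ≈ -0.0037594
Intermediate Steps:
o(n) = n + n² (o(n) = n² + n = n + n²)
b(z) = -11 + z (b(z) = -3 + (z - 2*4) = -3 + (z - 8) = -3 + (-8 + z) = -11 + z)
R(w) = 14*w (R(w) = 7*(w + w) = 7*(2*w) = 14*w)
1/R(b(-8)) = 1/(14*(-11 - 8)) = 1/(14*(-19)) = 1/(-266) = -1/266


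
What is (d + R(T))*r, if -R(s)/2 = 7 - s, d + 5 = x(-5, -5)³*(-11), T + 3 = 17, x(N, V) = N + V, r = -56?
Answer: -616504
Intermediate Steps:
T = 14 (T = -3 + 17 = 14)
d = 10995 (d = -5 + (-5 - 5)³*(-11) = -5 + (-10)³*(-11) = -5 - 1000*(-11) = -5 + 11000 = 10995)
R(s) = -14 + 2*s (R(s) = -2*(7 - s) = -14 + 2*s)
(d + R(T))*r = (10995 + (-14 + 2*14))*(-56) = (10995 + (-14 + 28))*(-56) = (10995 + 14)*(-56) = 11009*(-56) = -616504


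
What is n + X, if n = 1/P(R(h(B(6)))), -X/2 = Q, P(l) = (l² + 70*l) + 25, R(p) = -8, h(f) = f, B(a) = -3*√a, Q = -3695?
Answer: 3480689/471 ≈ 7390.0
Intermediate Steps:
P(l) = 25 + l² + 70*l
X = 7390 (X = -2*(-3695) = 7390)
n = -1/471 (n = 1/(25 + (-8)² + 70*(-8)) = 1/(25 + 64 - 560) = 1/(-471) = -1/471 ≈ -0.0021231)
n + X = -1/471 + 7390 = 3480689/471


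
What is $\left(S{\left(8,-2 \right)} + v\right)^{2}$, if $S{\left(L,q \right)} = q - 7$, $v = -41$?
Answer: $2500$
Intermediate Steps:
$S{\left(L,q \right)} = -7 + q$
$\left(S{\left(8,-2 \right)} + v\right)^{2} = \left(\left(-7 - 2\right) - 41\right)^{2} = \left(-9 - 41\right)^{2} = \left(-50\right)^{2} = 2500$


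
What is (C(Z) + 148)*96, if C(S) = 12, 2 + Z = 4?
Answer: 15360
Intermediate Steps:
Z = 2 (Z = -2 + 4 = 2)
(C(Z) + 148)*96 = (12 + 148)*96 = 160*96 = 15360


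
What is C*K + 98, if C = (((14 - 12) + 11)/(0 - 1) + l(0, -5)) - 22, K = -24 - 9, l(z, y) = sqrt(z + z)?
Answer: 1253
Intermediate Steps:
l(z, y) = sqrt(2)*sqrt(z) (l(z, y) = sqrt(2*z) = sqrt(2)*sqrt(z))
K = -33
C = -35 (C = (((14 - 12) + 11)/(0 - 1) + sqrt(2)*sqrt(0)) - 22 = ((2 + 11)/(-1) + sqrt(2)*0) - 22 = (13*(-1) + 0) - 22 = (-13 + 0) - 22 = -13 - 22 = -35)
C*K + 98 = -35*(-33) + 98 = 1155 + 98 = 1253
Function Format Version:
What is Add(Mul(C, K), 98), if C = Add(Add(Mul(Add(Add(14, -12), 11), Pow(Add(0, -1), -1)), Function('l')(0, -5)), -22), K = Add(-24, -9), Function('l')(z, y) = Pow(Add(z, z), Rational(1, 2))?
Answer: 1253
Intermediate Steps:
Function('l')(z, y) = Mul(Pow(2, Rational(1, 2)), Pow(z, Rational(1, 2))) (Function('l')(z, y) = Pow(Mul(2, z), Rational(1, 2)) = Mul(Pow(2, Rational(1, 2)), Pow(z, Rational(1, 2))))
K = -33
C = -35 (C = Add(Add(Mul(Add(Add(14, -12), 11), Pow(Add(0, -1), -1)), Mul(Pow(2, Rational(1, 2)), Pow(0, Rational(1, 2)))), -22) = Add(Add(Mul(Add(2, 11), Pow(-1, -1)), Mul(Pow(2, Rational(1, 2)), 0)), -22) = Add(Add(Mul(13, -1), 0), -22) = Add(Add(-13, 0), -22) = Add(-13, -22) = -35)
Add(Mul(C, K), 98) = Add(Mul(-35, -33), 98) = Add(1155, 98) = 1253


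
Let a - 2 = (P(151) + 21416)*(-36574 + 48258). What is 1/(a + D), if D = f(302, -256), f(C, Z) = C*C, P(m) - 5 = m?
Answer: 1/252138454 ≈ 3.9661e-9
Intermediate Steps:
P(m) = 5 + m
f(C, Z) = C**2
D = 91204 (D = 302**2 = 91204)
a = 252047250 (a = 2 + ((5 + 151) + 21416)*(-36574 + 48258) = 2 + (156 + 21416)*11684 = 2 + 21572*11684 = 2 + 252047248 = 252047250)
1/(a + D) = 1/(252047250 + 91204) = 1/252138454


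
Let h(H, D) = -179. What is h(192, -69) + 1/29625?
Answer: -5302874/29625 ≈ -179.00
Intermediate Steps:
h(192, -69) + 1/29625 = -179 + 1/29625 = -5302874/29625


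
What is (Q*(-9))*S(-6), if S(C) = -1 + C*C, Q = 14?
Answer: -4410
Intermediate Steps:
S(C) = -1 + C**2
(Q*(-9))*S(-6) = (14*(-9))*(-1 + (-6)**2) = -126*(-1 + 36) = -126*35 = -4410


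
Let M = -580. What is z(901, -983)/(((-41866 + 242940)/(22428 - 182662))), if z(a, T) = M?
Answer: 46467860/100537 ≈ 462.20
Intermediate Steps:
z(a, T) = -580
z(901, -983)/(((-41866 + 242940)/(22428 - 182662))) = -580*(22428 - 182662)/(-41866 + 242940) = -580/(201074/(-160234)) = -580/(201074*(-1/160234)) = -580/(-100537/80117) = -580*(-80117/100537) = 46467860/100537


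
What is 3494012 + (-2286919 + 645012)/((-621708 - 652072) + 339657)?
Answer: 3263838613383/934123 ≈ 3.4940e+6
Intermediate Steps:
3494012 + (-2286919 + 645012)/((-621708 - 652072) + 339657) = 3494012 - 1641907/(-1273780 + 339657) = 3494012 - 1641907/(-934123) = 3494012 - 1641907*(-1/934123) = 3494012 + 1641907/934123 = 3263838613383/934123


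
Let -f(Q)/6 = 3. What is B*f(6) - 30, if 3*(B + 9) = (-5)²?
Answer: -18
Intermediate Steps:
f(Q) = -18 (f(Q) = -6*3 = -18)
B = -⅔ (B = -9 + (⅓)*(-5)² = -9 + (⅓)*25 = -9 + 25/3 = -⅔ ≈ -0.66667)
B*f(6) - 30 = -⅔*(-18) - 30 = 12 - 30 = -18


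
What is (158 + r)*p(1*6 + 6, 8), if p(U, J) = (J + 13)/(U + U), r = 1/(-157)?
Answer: 173635/1256 ≈ 138.24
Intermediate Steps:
r = -1/157 ≈ -0.0063694
p(U, J) = (13 + J)/(2*U) (p(U, J) = (13 + J)/((2*U)) = (13 + J)*(1/(2*U)) = (13 + J)/(2*U))
(158 + r)*p(1*6 + 6, 8) = (158 - 1/157)*((13 + 8)/(2*(1*6 + 6))) = 24805*((½)*21/(6 + 6))/157 = 24805*((½)*21/12)/157 = 24805*((½)*(1/12)*21)/157 = (24805/157)*(7/8) = 173635/1256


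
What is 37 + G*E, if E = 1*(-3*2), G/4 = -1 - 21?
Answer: 565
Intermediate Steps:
G = -88 (G = 4*(-1 - 21) = 4*(-22) = -88)
E = -6 (E = 1*(-6) = -6)
37 + G*E = 37 - 88*(-6) = 37 + 528 = 565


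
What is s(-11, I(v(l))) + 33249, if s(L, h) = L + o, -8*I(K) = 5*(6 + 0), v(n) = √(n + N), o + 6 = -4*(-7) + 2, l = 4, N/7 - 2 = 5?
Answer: 33262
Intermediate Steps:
N = 49 (N = 14 + 7*5 = 14 + 35 = 49)
o = 24 (o = -6 + (-4*(-7) + 2) = -6 + (28 + 2) = -6 + 30 = 24)
v(n) = √(49 + n) (v(n) = √(n + 49) = √(49 + n))
I(K) = -15/4 (I(K) = -5*(6 + 0)/8 = -5*6/8 = -⅛*30 = -15/4)
s(L, h) = 24 + L (s(L, h) = L + 24 = 24 + L)
s(-11, I(v(l))) + 33249 = (24 - 11) + 33249 = 13 + 33249 = 33262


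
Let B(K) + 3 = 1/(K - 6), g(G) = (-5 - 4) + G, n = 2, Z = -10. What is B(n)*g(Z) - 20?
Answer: 167/4 ≈ 41.750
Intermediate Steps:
g(G) = -9 + G
B(K) = -3 + 1/(-6 + K) (B(K) = -3 + 1/(K - 6) = -3 + 1/(-6 + K))
B(n)*g(Z) - 20 = ((19 - 3*2)/(-6 + 2))*(-9 - 10) - 20 = ((19 - 6)/(-4))*(-19) - 20 = -¼*13*(-19) - 20 = -13/4*(-19) - 20 = 247/4 - 20 = 167/4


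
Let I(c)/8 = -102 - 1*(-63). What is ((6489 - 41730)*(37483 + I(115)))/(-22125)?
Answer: 436647737/7375 ≈ 59207.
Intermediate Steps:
I(c) = -312 (I(c) = 8*(-102 - 1*(-63)) = 8*(-102 + 63) = 8*(-39) = -312)
((6489 - 41730)*(37483 + I(115)))/(-22125) = ((6489 - 41730)*(37483 - 312))/(-22125) = -35241*37171*(-1/22125) = -1309943211*(-1/22125) = 436647737/7375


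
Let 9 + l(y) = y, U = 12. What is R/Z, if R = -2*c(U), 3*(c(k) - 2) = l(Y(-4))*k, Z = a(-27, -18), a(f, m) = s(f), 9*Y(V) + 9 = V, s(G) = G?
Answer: -716/243 ≈ -2.9465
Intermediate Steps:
Y(V) = -1 + V/9
l(y) = -9 + y
a(f, m) = f
Z = -27
c(k) = 2 - 94*k/27 (c(k) = 2 + ((-9 + (-1 + (1/9)*(-4)))*k)/3 = 2 + ((-9 + (-1 - 4/9))*k)/3 = 2 + ((-9 - 13/9)*k)/3 = 2 + (-94*k/9)/3 = 2 - 94*k/27)
R = 716/9 (R = -2*(2 - 94/27*12) = -2*(2 - 376/9) = -2*(-358/9) = 716/9 ≈ 79.556)
R/Z = (716/9)/(-27) = (716/9)*(-1/27) = -716/243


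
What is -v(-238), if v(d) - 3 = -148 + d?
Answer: 383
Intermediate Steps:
v(d) = -145 + d (v(d) = 3 + (-148 + d) = -145 + d)
-v(-238) = -(-145 - 238) = -1*(-383) = 383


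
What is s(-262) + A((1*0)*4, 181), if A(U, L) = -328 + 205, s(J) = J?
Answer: -385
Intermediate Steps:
A(U, L) = -123
s(-262) + A((1*0)*4, 181) = -262 - 123 = -385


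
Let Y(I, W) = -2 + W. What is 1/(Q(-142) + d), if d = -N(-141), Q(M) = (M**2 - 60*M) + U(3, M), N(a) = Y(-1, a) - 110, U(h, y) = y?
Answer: 1/28795 ≈ 3.4728e-5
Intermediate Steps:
N(a) = -112 + a (N(a) = (-2 + a) - 110 = -112 + a)
Q(M) = M**2 - 59*M (Q(M) = (M**2 - 60*M) + M = M**2 - 59*M)
d = 253 (d = -(-112 - 141) = -1*(-253) = 253)
1/(Q(-142) + d) = 1/(-142*(-59 - 142) + 253) = 1/(-142*(-201) + 253) = 1/(28542 + 253) = 1/28795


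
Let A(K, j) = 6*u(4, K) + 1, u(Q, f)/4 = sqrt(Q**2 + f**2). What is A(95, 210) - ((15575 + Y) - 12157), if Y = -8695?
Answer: 5278 + 24*sqrt(9041) ≈ 7560.0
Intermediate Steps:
u(Q, f) = 4*sqrt(Q**2 + f**2)
A(K, j) = 1 + 24*sqrt(16 + K**2) (A(K, j) = 6*(4*sqrt(4**2 + K**2)) + 1 = 6*(4*sqrt(16 + K**2)) + 1 = 24*sqrt(16 + K**2) + 1 = 1 + 24*sqrt(16 + K**2))
A(95, 210) - ((15575 + Y) - 12157) = (1 + 24*sqrt(16 + 95**2)) - ((15575 - 8695) - 12157) = (1 + 24*sqrt(16 + 9025)) - (6880 - 12157) = (1 + 24*sqrt(9041)) - 1*(-5277) = (1 + 24*sqrt(9041)) + 5277 = 5278 + 24*sqrt(9041)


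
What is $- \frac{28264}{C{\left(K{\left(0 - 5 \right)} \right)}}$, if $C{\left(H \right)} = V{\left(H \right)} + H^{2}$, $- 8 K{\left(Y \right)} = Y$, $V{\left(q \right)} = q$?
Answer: $- \frac{1808896}{65} \approx -27829.0$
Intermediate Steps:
$K{\left(Y \right)} = - \frac{Y}{8}$
$C{\left(H \right)} = H + H^{2}$
$- \frac{28264}{C{\left(K{\left(0 - 5 \right)} \right)}} = - \frac{28264}{- \frac{0 - 5}{8} \left(1 - \frac{0 - 5}{8}\right)} = - \frac{28264}{\left(- \frac{1}{8}\right) \left(-5\right) \left(1 - - \frac{5}{8}\right)} = - \frac{28264}{\frac{5}{8} \left(1 + \frac{5}{8}\right)} = - \frac{28264}{\frac{5}{8} \cdot \frac{13}{8}} = - \frac{28264}{\frac{65}{64}} = \left(-28264\right) \frac{64}{65} = - \frac{1808896}{65}$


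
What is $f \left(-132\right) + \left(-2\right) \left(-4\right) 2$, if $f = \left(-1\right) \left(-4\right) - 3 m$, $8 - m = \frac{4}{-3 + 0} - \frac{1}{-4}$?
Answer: $3085$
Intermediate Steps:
$m = \frac{109}{12}$ ($m = 8 - \left(\frac{4}{-3 + 0} - \frac{1}{-4}\right) = 8 - \left(\frac{4}{-3} - - \frac{1}{4}\right) = 8 - \left(4 \left(- \frac{1}{3}\right) + \frac{1}{4}\right) = 8 - \left(- \frac{4}{3} + \frac{1}{4}\right) = 8 - - \frac{13}{12} = 8 + \frac{13}{12} = \frac{109}{12} \approx 9.0833$)
$f = - \frac{93}{4}$ ($f = \left(-1\right) \left(-4\right) - \frac{109}{4} = 4 - \frac{109}{4} = - \frac{93}{4} \approx -23.25$)
$f \left(-132\right) + \left(-2\right) \left(-4\right) 2 = \left(- \frac{93}{4}\right) \left(-132\right) + \left(-2\right) \left(-4\right) 2 = 3069 + 8 \cdot 2 = 3069 + 16 = 3085$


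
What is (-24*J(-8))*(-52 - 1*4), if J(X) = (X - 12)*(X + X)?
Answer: 430080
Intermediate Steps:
J(X) = 2*X*(-12 + X) (J(X) = (-12 + X)*(2*X) = 2*X*(-12 + X))
(-24*J(-8))*(-52 - 1*4) = (-48*(-8)*(-12 - 8))*(-52 - 1*4) = (-48*(-8)*(-20))*(-52 - 4) = -24*320*(-56) = -7680*(-56) = 430080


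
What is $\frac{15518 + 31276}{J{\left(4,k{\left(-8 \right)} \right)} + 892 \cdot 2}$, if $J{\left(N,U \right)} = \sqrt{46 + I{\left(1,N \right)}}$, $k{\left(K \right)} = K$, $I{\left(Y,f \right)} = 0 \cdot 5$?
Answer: $\frac{13913416}{530435} - \frac{7799 \sqrt{46}}{530435} \approx 26.13$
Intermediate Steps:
$I{\left(Y,f \right)} = 0$
$J{\left(N,U \right)} = \sqrt{46}$ ($J{\left(N,U \right)} = \sqrt{46 + 0} = \sqrt{46}$)
$\frac{15518 + 31276}{J{\left(4,k{\left(-8 \right)} \right)} + 892 \cdot 2} = \frac{15518 + 31276}{\sqrt{46} + 892 \cdot 2} = \frac{46794}{\sqrt{46} + 1784} = \frac{46794}{1784 + \sqrt{46}}$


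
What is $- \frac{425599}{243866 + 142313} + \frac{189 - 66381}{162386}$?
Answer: $- \frac{6762377113}{4479290221} \approx -1.5097$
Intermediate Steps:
$- \frac{425599}{243866 + 142313} + \frac{189 - 66381}{162386} = - \frac{425599}{386179} + \left(189 - 66381\right) \frac{1}{162386} = \left(-425599\right) \frac{1}{386179} - \frac{4728}{11599} = - \frac{425599}{386179} - \frac{4728}{11599} = - \frac{6762377113}{4479290221}$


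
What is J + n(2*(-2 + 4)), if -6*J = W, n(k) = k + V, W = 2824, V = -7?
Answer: -1421/3 ≈ -473.67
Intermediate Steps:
n(k) = -7 + k (n(k) = k - 7 = -7 + k)
J = -1412/3 (J = -⅙*2824 = -1412/3 ≈ -470.67)
J + n(2*(-2 + 4)) = -1412/3 + (-7 + 2*(-2 + 4)) = -1412/3 + (-7 + 2*2) = -1412/3 + (-7 + 4) = -1412/3 - 3 = -1421/3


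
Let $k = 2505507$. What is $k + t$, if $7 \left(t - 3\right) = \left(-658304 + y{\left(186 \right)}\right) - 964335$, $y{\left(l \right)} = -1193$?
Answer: $2273534$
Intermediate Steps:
$t = -231973$ ($t = 3 + \frac{\left(-658304 - 1193\right) - 964335}{7} = 3 + \frac{-659497 - 964335}{7} = 3 + \frac{1}{7} \left(-1623832\right) = 3 - 231976 = -231973$)
$k + t = 2505507 - 231973 = 2273534$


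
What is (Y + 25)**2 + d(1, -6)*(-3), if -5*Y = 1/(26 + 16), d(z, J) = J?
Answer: 28345801/44100 ≈ 642.76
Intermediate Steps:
Y = -1/210 (Y = -1/(5*(26 + 16)) = -1/5/42 = -1/5*1/42 = -1/210 ≈ -0.0047619)
(Y + 25)**2 + d(1, -6)*(-3) = (-1/210 + 25)**2 - 6*(-3) = (5249/210)**2 + 18 = 27552001/44100 + 18 = 28345801/44100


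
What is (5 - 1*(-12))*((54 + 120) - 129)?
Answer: 765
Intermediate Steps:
(5 - 1*(-12))*((54 + 120) - 129) = (5 + 12)*(174 - 129) = 17*45 = 765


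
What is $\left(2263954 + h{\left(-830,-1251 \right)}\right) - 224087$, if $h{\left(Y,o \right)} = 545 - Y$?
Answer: $2041242$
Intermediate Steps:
$\left(2263954 + h{\left(-830,-1251 \right)}\right) - 224087 = \left(2263954 + \left(545 - -830\right)\right) - 224087 = \left(2263954 + \left(545 + 830\right)\right) - 224087 = \left(2263954 + 1375\right) - 224087 = 2265329 - 224087 = 2041242$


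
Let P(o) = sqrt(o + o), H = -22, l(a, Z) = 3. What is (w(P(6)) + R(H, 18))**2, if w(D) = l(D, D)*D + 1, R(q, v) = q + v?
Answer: 117 - 36*sqrt(3) ≈ 54.646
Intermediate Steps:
P(o) = sqrt(2)*sqrt(o) (P(o) = sqrt(2*o) = sqrt(2)*sqrt(o))
w(D) = 1 + 3*D (w(D) = 3*D + 1 = 1 + 3*D)
(w(P(6)) + R(H, 18))**2 = ((1 + 3*(sqrt(2)*sqrt(6))) + (-22 + 18))**2 = ((1 + 3*(2*sqrt(3))) - 4)**2 = ((1 + 6*sqrt(3)) - 4)**2 = (-3 + 6*sqrt(3))**2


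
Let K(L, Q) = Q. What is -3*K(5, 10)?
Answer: -30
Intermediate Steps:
-3*K(5, 10) = -3*10 = -30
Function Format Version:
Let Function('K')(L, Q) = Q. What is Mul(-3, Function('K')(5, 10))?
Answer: -30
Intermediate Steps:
Mul(-3, Function('K')(5, 10)) = Mul(-3, 10) = -30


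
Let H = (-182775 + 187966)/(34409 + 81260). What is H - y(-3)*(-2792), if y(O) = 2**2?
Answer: 1291796583/115669 ≈ 11168.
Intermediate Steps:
y(O) = 4
H = 5191/115669 ≈ 0.044878
H - y(-3)*(-2792) = 5191/115669 - 4*(-2792) = 5191/115669 - 1*(-11168) = 5191/115669 + 11168 = 1291796583/115669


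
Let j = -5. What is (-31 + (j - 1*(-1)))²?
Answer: 1225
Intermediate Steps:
(-31 + (j - 1*(-1)))² = (-31 + (-5 - 1*(-1)))² = (-31 + (-5 + 1))² = (-31 - 4)² = (-35)² = 1225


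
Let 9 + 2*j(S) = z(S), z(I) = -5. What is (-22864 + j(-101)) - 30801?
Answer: -53672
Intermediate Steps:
j(S) = -7 (j(S) = -9/2 + (½)*(-5) = -9/2 - 5/2 = -7)
(-22864 + j(-101)) - 30801 = (-22864 - 7) - 30801 = -22871 - 30801 = -53672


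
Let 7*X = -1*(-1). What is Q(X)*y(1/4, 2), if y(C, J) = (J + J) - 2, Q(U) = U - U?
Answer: 0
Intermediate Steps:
X = ⅐ (X = (-1*(-1))/7 = (⅐)*1 = ⅐ ≈ 0.14286)
Q(U) = 0
y(C, J) = -2 + 2*J (y(C, J) = 2*J - 2 = -2 + 2*J)
Q(X)*y(1/4, 2) = 0*(-2 + 2*2) = 0*(-2 + 4) = 0*2 = 0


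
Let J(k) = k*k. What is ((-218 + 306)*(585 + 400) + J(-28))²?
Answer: 7649951296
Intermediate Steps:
J(k) = k²
((-218 + 306)*(585 + 400) + J(-28))² = ((-218 + 306)*(585 + 400) + (-28)²)² = (88*985 + 784)² = (86680 + 784)² = 87464² = 7649951296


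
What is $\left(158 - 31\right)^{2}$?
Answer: $16129$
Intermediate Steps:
$\left(158 - 31\right)^{2} = 127^{2} = 16129$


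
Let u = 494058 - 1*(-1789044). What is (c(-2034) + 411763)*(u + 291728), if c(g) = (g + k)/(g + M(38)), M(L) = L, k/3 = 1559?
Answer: 1058095883201575/998 ≈ 1.0602e+12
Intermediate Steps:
k = 4677 (k = 3*1559 = 4677)
c(g) = (4677 + g)/(38 + g) (c(g) = (g + 4677)/(g + 38) = (4677 + g)/(38 + g))
u = 2283102 (u = 494058 + 1789044 = 2283102)
(c(-2034) + 411763)*(u + 291728) = ((4677 - 2034)/(38 - 2034) + 411763)*(2283102 + 291728) = (2643/(-1996) + 411763)*2574830 = (-1/1996*2643 + 411763)*2574830 = (-2643/1996 + 411763)*2574830 = (821876305/1996)*2574830 = 1058095883201575/998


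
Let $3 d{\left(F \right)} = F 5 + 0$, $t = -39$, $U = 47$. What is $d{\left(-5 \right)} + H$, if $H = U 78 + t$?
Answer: $\frac{10856}{3} \approx 3618.7$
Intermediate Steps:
$d{\left(F \right)} = \frac{5 F}{3}$ ($d{\left(F \right)} = \frac{F 5 + 0}{3} = \frac{5 F + 0}{3} = \frac{5 F}{3}$)
$H = 3627$ ($H = 47 \cdot 78 - 39 = 3666 - 39 = 3627$)
$d{\left(-5 \right)} + H = \frac{5}{3} \left(-5\right) + 3627 = - \frac{25}{3} + 3627 = \frac{10856}{3}$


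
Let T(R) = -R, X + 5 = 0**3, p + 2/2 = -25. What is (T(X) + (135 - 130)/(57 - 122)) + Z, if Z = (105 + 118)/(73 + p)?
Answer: 5907/611 ≈ 9.6678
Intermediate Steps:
p = -26 (p = -1 - 25 = -26)
Z = 223/47 (Z = (105 + 118)/(73 - 26) = 223/47 ≈ 4.7447)
X = -5 (X = -5 + 0**3 = -5 + 0 = -5)
(T(X) + (135 - 130)/(57 - 122)) + Z = (-1*(-5) + (135 - 130)/(57 - 122)) + 223/47 = (5 + 5/(-65)) + 223/47 = (5 + 5*(-1/65)) + 223/47 = (5 - 1/13) + 223/47 = 64/13 + 223/47 = 5907/611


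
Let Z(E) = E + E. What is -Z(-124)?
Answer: 248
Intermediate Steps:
Z(E) = 2*E
-Z(-124) = -2*(-124) = -1*(-248) = 248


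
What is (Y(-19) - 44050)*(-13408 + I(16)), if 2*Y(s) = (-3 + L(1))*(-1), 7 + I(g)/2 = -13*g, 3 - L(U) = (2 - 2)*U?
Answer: 609563900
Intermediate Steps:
L(U) = 3 (L(U) = 3 - (2 - 2)*U = 3 - 0*U = 3 - 1*0 = 3 + 0 = 3)
I(g) = -14 - 26*g (I(g) = -14 + 2*(-13*g) = -14 - 26*g)
Y(s) = 0 (Y(s) = ((-3 + 3)*(-1))/2 = (0*(-1))/2 = (½)*0 = 0)
(Y(-19) - 44050)*(-13408 + I(16)) = (0 - 44050)*(-13408 + (-14 - 26*16)) = -44050*(-13408 + (-14 - 416)) = -44050*(-13408 - 430) = -44050*(-13838) = 609563900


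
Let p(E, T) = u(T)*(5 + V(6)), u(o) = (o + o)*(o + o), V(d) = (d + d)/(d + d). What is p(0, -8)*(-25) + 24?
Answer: -38376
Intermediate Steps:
V(d) = 1 (V(d) = (2*d)/((2*d)) = (2*d)*(1/(2*d)) = 1)
u(o) = 4*o² (u(o) = (2*o)*(2*o) = 4*o²)
p(E, T) = 24*T² (p(E, T) = (4*T²)*(5 + 1) = (4*T²)*6 = 24*T²)
p(0, -8)*(-25) + 24 = (24*(-8)²)*(-25) + 24 = (24*64)*(-25) + 24 = 1536*(-25) + 24 = -38400 + 24 = -38376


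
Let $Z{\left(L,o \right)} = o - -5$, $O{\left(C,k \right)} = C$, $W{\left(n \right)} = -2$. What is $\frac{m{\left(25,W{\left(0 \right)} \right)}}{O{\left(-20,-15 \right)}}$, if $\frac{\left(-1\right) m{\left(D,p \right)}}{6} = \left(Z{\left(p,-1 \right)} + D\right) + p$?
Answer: $\frac{81}{10} \approx 8.1$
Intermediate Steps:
$Z{\left(L,o \right)} = 5 + o$ ($Z{\left(L,o \right)} = o + 5 = 5 + o$)
$m{\left(D,p \right)} = -24 - 6 D - 6 p$ ($m{\left(D,p \right)} = - 6 \left(\left(\left(5 - 1\right) + D\right) + p\right) = - 6 \left(\left(4 + D\right) + p\right) = - 6 \left(4 + D + p\right) = -24 - 6 D - 6 p$)
$\frac{m{\left(25,W{\left(0 \right)} \right)}}{O{\left(-20,-15 \right)}} = \frac{-24 - 150 - -12}{-20} = \left(-24 - 150 + 12\right) \left(- \frac{1}{20}\right) = \left(-162\right) \left(- \frac{1}{20}\right) = \frac{81}{10}$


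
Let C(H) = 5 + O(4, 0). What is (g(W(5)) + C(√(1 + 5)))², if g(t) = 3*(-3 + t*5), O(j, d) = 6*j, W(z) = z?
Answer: 9025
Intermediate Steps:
g(t) = -9 + 15*t (g(t) = 3*(-3 + 5*t) = -9 + 15*t)
C(H) = 29 (C(H) = 5 + 6*4 = 5 + 24 = 29)
(g(W(5)) + C(√(1 + 5)))² = ((-9 + 15*5) + 29)² = ((-9 + 75) + 29)² = (66 + 29)² = 95² = 9025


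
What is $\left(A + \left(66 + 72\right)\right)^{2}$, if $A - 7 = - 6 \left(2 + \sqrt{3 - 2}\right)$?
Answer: $16129$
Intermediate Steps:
$A = -11$ ($A = 7 - 6 \left(2 + \sqrt{3 - 2}\right) = 7 - 6 \left(2 + \sqrt{1}\right) = 7 - 6 \left(2 + 1\right) = 7 - 18 = -11$)
$\left(A + \left(66 + 72\right)\right)^{2} = \left(-11 + \left(66 + 72\right)\right)^{2} = \left(-11 + 138\right)^{2} = 127^{2} = 16129$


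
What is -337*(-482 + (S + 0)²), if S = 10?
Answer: 128734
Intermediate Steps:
-337*(-482 + (S + 0)²) = -337*(-482 + (10 + 0)²) = -337*(-482 + 10²) = -337*(-482 + 100) = -337*(-382) = 128734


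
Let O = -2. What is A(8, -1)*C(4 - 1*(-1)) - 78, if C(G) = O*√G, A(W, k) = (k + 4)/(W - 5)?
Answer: -78 - 2*√5 ≈ -82.472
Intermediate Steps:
A(W, k) = (4 + k)/(-5 + W)
C(G) = -2*√G
A(8, -1)*C(4 - 1*(-1)) - 78 = ((4 - 1)/(-5 + 8))*(-2*√(4 - 1*(-1))) - 78 = (3/3)*(-2*√(4 + 1)) - 78 = ((⅓)*3)*(-2*√5) - 78 = 1*(-2*√5) - 78 = -2*√5 - 78 = -78 - 2*√5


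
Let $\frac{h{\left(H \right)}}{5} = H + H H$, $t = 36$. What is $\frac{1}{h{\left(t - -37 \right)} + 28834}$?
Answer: $\frac{1}{55844} \approx 1.7907 \cdot 10^{-5}$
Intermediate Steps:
$h{\left(H \right)} = 5 H + 5 H^{2}$ ($h{\left(H \right)} = 5 \left(H + H H\right) = 5 \left(H + H^{2}\right) = 5 H + 5 H^{2}$)
$\frac{1}{h{\left(t - -37 \right)} + 28834} = \frac{1}{5 \left(36 - -37\right) \left(1 + \left(36 - -37\right)\right) + 28834} = \frac{1}{5 \left(36 + 37\right) \left(1 + \left(36 + 37\right)\right) + 28834} = \frac{1}{5 \cdot 73 \left(1 + 73\right) + 28834} = \frac{1}{5 \cdot 73 \cdot 74 + 28834} = \frac{1}{27010 + 28834} = \frac{1}{55844}$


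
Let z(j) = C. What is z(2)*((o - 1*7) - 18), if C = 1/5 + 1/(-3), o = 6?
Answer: 38/15 ≈ 2.5333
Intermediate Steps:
C = -2/15 (C = 1*(⅕) + 1*(-⅓) = ⅕ - ⅓ = -2/15 ≈ -0.13333)
z(j) = -2/15
z(2)*((o - 1*7) - 18) = -2*((6 - 1*7) - 18)/15 = -2*((6 - 7) - 18)/15 = -2*(-1 - 18)/15 = -2/15*(-19) = 38/15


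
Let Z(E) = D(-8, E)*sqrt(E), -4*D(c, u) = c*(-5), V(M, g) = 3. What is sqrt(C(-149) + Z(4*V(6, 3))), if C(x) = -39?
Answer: sqrt(-39 - 20*sqrt(3)) ≈ 8.5814*I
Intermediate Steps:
D(c, u) = 5*c/4 (D(c, u) = -c*(-5)/4 = -(-5)*c/4 = 5*c/4)
Z(E) = -10*sqrt(E) (Z(E) = ((5/4)*(-8))*sqrt(E) = -10*sqrt(E))
sqrt(C(-149) + Z(4*V(6, 3))) = sqrt(-39 - 10*2*sqrt(3)) = sqrt(-39 - 20*sqrt(3))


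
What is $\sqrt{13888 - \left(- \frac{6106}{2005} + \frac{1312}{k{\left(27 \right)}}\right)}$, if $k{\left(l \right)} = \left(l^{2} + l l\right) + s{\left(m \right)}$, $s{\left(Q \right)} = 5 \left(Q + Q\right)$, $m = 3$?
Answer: $\frac{2 \sqrt{120737456526030}}{186465} \approx 117.86$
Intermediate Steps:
$s{\left(Q \right)} = 10 Q$ ($s{\left(Q \right)} = 5 \cdot 2 Q = 10 Q$)
$k{\left(l \right)} = 30 + 2 l^{2}$ ($k{\left(l \right)} = \left(l^{2} + l l\right) + 10 \cdot 3 = \left(l^{2} + l^{2}\right) + 30 = 2 l^{2} + 30 = 30 + 2 l^{2}$)
$\sqrt{13888 - \left(- \frac{6106}{2005} + \frac{1312}{k{\left(27 \right)}}\right)} = \sqrt{13888 - \left(- \frac{6106}{2005} + \frac{1312}{30 + 2 \cdot 27^{2}}\right)} = \sqrt{13888 - \left(- \frac{6106}{2005} + \frac{1312}{30 + 2 \cdot 729}\right)} = \sqrt{13888 + \left(\frac{6106}{2005} - \frac{1312}{30 + 1458}\right)} = \sqrt{13888 + \left(\frac{6106}{2005} - \frac{1312}{1488}\right)} = \sqrt{13888 + \left(\frac{6106}{2005} - \frac{82}{93}\right)} = \sqrt{13888 + \frac{403448}{186465}} = \sqrt{\frac{2590029368}{186465}} = \frac{2 \sqrt{120737456526030}}{186465}$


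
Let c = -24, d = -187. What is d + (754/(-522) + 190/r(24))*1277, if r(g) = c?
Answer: -437081/36 ≈ -12141.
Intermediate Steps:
r(g) = -24
d + (754/(-522) + 190/r(24))*1277 = -187 + (754/(-522) + 190/(-24))*1277 = -187 + (754*(-1/522) + 190*(-1/24))*1277 = -187 + (-13/9 - 95/12)*1277 = -187 - 337/36*1277 = -187 - 430349/36 = -437081/36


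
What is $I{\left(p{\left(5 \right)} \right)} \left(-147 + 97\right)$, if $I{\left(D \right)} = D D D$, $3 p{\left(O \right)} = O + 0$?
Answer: $- \frac{6250}{27} \approx -231.48$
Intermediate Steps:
$p{\left(O \right)} = \frac{O}{3}$ ($p{\left(O \right)} = \frac{O + 0}{3} = \frac{O}{3}$)
$I{\left(D \right)} = D^{3}$ ($I{\left(D \right)} = D D^{2} = D^{3}$)
$I{\left(p{\left(5 \right)} \right)} \left(-147 + 97\right) = \left(\frac{1}{3} \cdot 5\right)^{3} \left(-147 + 97\right) = \left(\frac{5}{3}\right)^{3} \left(-50\right) = \frac{125}{27} \left(-50\right) = - \frac{6250}{27}$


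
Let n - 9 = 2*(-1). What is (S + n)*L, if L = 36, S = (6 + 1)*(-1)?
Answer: 0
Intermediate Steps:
n = 7 (n = 9 + 2*(-1) = 9 - 2 = 7)
S = -7 (S = 7*(-1) = -7)
(S + n)*L = (-7 + 7)*36 = 0*36 = 0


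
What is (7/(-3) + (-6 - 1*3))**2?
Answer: 1156/9 ≈ 128.44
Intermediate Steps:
(7/(-3) + (-6 - 1*3))**2 = (7*(-1/3) + (-6 - 3))**2 = (-7/3 - 9)**2 = (-34/3)**2 = 1156/9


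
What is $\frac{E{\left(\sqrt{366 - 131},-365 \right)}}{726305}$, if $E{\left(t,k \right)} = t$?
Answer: $\frac{\sqrt{235}}{726305} \approx 2.1106 \cdot 10^{-5}$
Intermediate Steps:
$\frac{E{\left(\sqrt{366 - 131},-365 \right)}}{726305} = \frac{\sqrt{366 - 131}}{726305} = \sqrt{235} \cdot \frac{1}{726305} = \frac{\sqrt{235}}{726305}$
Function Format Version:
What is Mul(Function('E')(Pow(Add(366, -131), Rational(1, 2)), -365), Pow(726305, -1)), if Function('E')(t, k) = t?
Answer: Mul(Rational(1, 726305), Pow(235, Rational(1, 2))) ≈ 2.1106e-5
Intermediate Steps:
Mul(Function('E')(Pow(Add(366, -131), Rational(1, 2)), -365), Pow(726305, -1)) = Mul(Pow(Add(366, -131), Rational(1, 2)), Pow(726305, -1)) = Mul(Pow(235, Rational(1, 2)), Rational(1, 726305)) = Mul(Rational(1, 726305), Pow(235, Rational(1, 2)))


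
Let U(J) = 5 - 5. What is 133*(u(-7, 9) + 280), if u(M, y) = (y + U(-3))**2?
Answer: 48013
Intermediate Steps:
U(J) = 0
u(M, y) = y**2 (u(M, y) = (y + 0)**2 = y**2)
133*(u(-7, 9) + 280) = 133*(9**2 + 280) = 133*(81 + 280) = 133*361 = 48013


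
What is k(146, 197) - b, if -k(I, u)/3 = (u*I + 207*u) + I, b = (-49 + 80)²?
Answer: -210022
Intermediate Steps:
b = 961 (b = 31² = 961)
k(I, u) = -621*u - 3*I - 3*I*u (k(I, u) = -3*((u*I + 207*u) + I) = -3*((I*u + 207*u) + I) = -3*((207*u + I*u) + I) = -3*(I + 207*u + I*u) = -621*u - 3*I - 3*I*u)
k(146, 197) - b = (-621*197 - 3*146 - 3*146*197) - 1*961 = (-122337 - 438 - 86286) - 961 = -209061 - 961 = -210022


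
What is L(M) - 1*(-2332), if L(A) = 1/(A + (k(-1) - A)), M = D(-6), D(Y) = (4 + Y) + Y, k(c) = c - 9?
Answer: 23319/10 ≈ 2331.9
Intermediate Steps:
k(c) = -9 + c
D(Y) = 4 + 2*Y
M = -8 (M = 4 + 2*(-6) = 4 - 12 = -8)
L(A) = -⅒ (L(A) = 1/(A + ((-9 - 1) - A)) = 1/(A + (-10 - A)) = 1/(-10) = -⅒)
L(M) - 1*(-2332) = -⅒ - 1*(-2332) = -⅒ + 2332 = 23319/10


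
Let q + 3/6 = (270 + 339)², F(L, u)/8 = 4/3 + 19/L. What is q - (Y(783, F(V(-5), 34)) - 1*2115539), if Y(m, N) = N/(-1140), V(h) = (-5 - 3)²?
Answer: 68028437833/27360 ≈ 2.4864e+6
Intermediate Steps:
V(h) = 64 (V(h) = (-8)² = 64)
F(L, u) = 32/3 + 152/L (F(L, u) = 8*(4/3 + 19/L) = 32/3 + 152/L)
Y(m, N) = -N/1140 (Y(m, N) = N*(-1/1140) = -N/1140)
q = 741761/2 (q = -½ + (270 + 339)² = -½ + 609² = -½ + 370881 = 741761/2 ≈ 3.7088e+5)
q - (Y(783, F(V(-5), 34)) - 1*2115539) = 741761/2 - (-(32/3 + 152/64)/1140 - 1*2115539) = 741761/2 - (-(32/3 + 152*(1/64))/1140 - 2115539) = 741761/2 - (-(32/3 + 19/8)/1140 - 2115539) = 741761/2 - (-1/1140*313/24 - 2115539) = 741761/2 - (-313/27360 - 2115539) = 741761/2 - 1*(-57881147353/27360) = 741761/2 + 57881147353/27360 = 68028437833/27360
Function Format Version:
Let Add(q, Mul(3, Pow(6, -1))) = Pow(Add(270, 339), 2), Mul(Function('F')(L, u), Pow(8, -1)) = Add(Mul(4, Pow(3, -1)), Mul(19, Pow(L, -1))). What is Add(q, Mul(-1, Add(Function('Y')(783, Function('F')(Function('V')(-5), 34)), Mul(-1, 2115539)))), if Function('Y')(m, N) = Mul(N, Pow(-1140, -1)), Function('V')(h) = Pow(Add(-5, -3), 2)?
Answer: Rational(68028437833, 27360) ≈ 2.4864e+6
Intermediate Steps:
Function('V')(h) = 64 (Function('V')(h) = Pow(-8, 2) = 64)
Function('F')(L, u) = Add(Rational(32, 3), Mul(152, Pow(L, -1))) (Function('F')(L, u) = Mul(8, Add(Mul(4, Pow(3, -1)), Mul(19, Pow(L, -1)))) = Mul(8, Add(Mul(4, Rational(1, 3)), Mul(19, Pow(L, -1)))) = Mul(8, Add(Rational(4, 3), Mul(19, Pow(L, -1)))) = Add(Rational(32, 3), Mul(152, Pow(L, -1))))
Function('Y')(m, N) = Mul(Rational(-1, 1140), N) (Function('Y')(m, N) = Mul(N, Rational(-1, 1140)) = Mul(Rational(-1, 1140), N))
q = Rational(741761, 2) (q = Add(Rational(-1, 2), Pow(Add(270, 339), 2)) = Add(Rational(-1, 2), Pow(609, 2)) = Add(Rational(-1, 2), 370881) = Rational(741761, 2) ≈ 3.7088e+5)
Add(q, Mul(-1, Add(Function('Y')(783, Function('F')(Function('V')(-5), 34)), Mul(-1, 2115539)))) = Add(Rational(741761, 2), Mul(-1, Add(Mul(Rational(-1, 1140), Add(Rational(32, 3), Mul(152, Pow(64, -1)))), Mul(-1, 2115539)))) = Add(Rational(741761, 2), Mul(-1, Add(Mul(Rational(-1, 1140), Add(Rational(32, 3), Mul(152, Rational(1, 64)))), -2115539))) = Add(Rational(741761, 2), Mul(-1, Add(Mul(Rational(-1, 1140), Add(Rational(32, 3), Rational(19, 8))), -2115539))) = Add(Rational(741761, 2), Mul(-1, Add(Mul(Rational(-1, 1140), Rational(313, 24)), -2115539))) = Add(Rational(741761, 2), Mul(-1, Add(Rational(-313, 27360), -2115539))) = Add(Rational(741761, 2), Mul(-1, Rational(-57881147353, 27360))) = Add(Rational(741761, 2), Rational(57881147353, 27360)) = Rational(68028437833, 27360)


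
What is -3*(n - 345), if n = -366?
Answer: 2133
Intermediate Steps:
-3*(n - 345) = -3*(-366 - 345) = -3*(-711) = 2133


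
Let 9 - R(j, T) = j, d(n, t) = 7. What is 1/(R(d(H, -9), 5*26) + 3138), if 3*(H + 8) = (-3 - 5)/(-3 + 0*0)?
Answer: 1/3140 ≈ 0.00031847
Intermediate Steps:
H = -64/9 (H = -8 + ((-3 - 5)/(-3 + 0*0))/3 = -8 + (-8/(-3 + 0))/3 = -8 + (-8/(-3))/3 = -8 + (-8*(-1/3))/3 = -8 + (1/3)*(8/3) = -8 + 8/9 = -64/9 ≈ -7.1111)
R(j, T) = 9 - j
1/(R(d(H, -9), 5*26) + 3138) = 1/((9 - 1*7) + 3138) = 1/((9 - 7) + 3138) = 1/(2 + 3138) = 1/3140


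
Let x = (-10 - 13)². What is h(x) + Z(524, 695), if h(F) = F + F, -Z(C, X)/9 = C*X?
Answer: -3276562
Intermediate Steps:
x = 529 (x = (-23)² = 529)
Z(C, X) = -9*C*X
h(F) = 2*F
h(x) + Z(524, 695) = 2*529 - 9*524*695 = 1058 - 3277620 = -3276562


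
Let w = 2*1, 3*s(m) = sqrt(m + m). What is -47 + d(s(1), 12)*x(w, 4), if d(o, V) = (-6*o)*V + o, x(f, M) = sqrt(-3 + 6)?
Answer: -47 - 71*sqrt(6)/3 ≈ -104.97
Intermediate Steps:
s(m) = sqrt(2)*sqrt(m)/3 (s(m) = sqrt(m + m)/3 = sqrt(2*m)/3 = (sqrt(2)*sqrt(m))/3 = sqrt(2)*sqrt(m)/3)
w = 2
x(f, M) = sqrt(3)
d(o, V) = o - 6*V*o (d(o, V) = -6*V*o + o = o - 6*V*o)
-47 + d(s(1), 12)*x(w, 4) = -47 + ((sqrt(2)*sqrt(1)/3)*(1 - 6*12))*sqrt(3) = -47 + (((1/3)*sqrt(2)*1)*(1 - 72))*sqrt(3) = -47 + ((sqrt(2)/3)*(-71))*sqrt(3) = -47 + (-71*sqrt(2)/3)*sqrt(3) = -47 - 71*sqrt(6)/3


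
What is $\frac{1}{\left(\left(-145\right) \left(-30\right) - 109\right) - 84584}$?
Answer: $- \frac{1}{80343} \approx -1.2447 \cdot 10^{-5}$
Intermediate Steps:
$\frac{1}{\left(\left(-145\right) \left(-30\right) - 109\right) - 84584} = \frac{1}{\left(4350 - 109\right) - 84584} = \frac{1}{4241 - 84584} = \frac{1}{-80343} = - \frac{1}{80343}$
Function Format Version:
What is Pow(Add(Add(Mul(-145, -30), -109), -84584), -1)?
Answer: Rational(-1, 80343) ≈ -1.2447e-5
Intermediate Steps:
Pow(Add(Add(Mul(-145, -30), -109), -84584), -1) = Pow(Add(Add(4350, -109), -84584), -1) = Pow(Add(4241, -84584), -1) = Pow(-80343, -1) = Rational(-1, 80343)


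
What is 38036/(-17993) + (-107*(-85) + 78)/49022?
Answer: -1699551003/882052846 ≈ -1.9268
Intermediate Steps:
38036/(-17993) + (-107*(-85) + 78)/49022 = 38036*(-1/17993) + (9095 + 78)*(1/49022) = -38036/17993 + 9173*(1/49022) = -38036/17993 + 9173/49022 = -1699551003/882052846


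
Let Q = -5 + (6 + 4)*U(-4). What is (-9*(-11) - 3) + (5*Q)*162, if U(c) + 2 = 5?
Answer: 20346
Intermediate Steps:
U(c) = 3 (U(c) = -2 + 5 = 3)
Q = 25 (Q = -5 + (6 + 4)*3 = -5 + 10*3 = -5 + 30 = 25)
(-9*(-11) - 3) + (5*Q)*162 = (-9*(-11) - 3) + (5*25)*162 = (99 - 3) + 125*162 = 96 + 20250 = 20346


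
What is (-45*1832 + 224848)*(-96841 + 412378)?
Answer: 44934993096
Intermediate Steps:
(-45*1832 + 224848)*(-96841 + 412378) = (-82440 + 224848)*315537 = 142408*315537 = 44934993096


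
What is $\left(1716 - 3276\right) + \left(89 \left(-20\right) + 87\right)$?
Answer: $-3253$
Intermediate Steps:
$\left(1716 - 3276\right) + \left(89 \left(-20\right) + 87\right) = \left(1716 - 3276\right) + \left(-1780 + 87\right) = -1560 - 1693 = -3253$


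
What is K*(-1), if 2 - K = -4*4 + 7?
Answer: -11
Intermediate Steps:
K = 11 (K = 2 - (-4*4 + 7) = 2 - (-16 + 7) = 2 - 1*(-9) = 2 + 9 = 11)
K*(-1) = 11*(-1) = -11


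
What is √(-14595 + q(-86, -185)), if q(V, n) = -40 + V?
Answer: I*√14721 ≈ 121.33*I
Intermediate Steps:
√(-14595 + q(-86, -185)) = √(-14595 + (-40 - 86)) = √(-14595 - 126) = √(-14721) = I*√14721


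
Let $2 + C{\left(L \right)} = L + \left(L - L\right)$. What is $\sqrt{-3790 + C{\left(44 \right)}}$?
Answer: $2 i \sqrt{937} \approx 61.221 i$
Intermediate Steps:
$C{\left(L \right)} = -2 + L$ ($C{\left(L \right)} = -2 + \left(L + \left(L - L\right)\right) = -2 + \left(L + 0\right) = -2 + L$)
$\sqrt{-3790 + C{\left(44 \right)}} = \sqrt{-3790 + \left(-2 + 44\right)} = \sqrt{-3790 + 42} = \sqrt{-3748} = 2 i \sqrt{937}$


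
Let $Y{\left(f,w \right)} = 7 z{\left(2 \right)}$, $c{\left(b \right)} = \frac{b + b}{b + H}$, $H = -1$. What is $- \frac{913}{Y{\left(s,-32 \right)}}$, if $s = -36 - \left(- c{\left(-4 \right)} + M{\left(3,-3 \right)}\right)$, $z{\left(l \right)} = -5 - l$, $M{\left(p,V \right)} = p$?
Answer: $\frac{913}{49} \approx 18.633$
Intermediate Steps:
$c{\left(b \right)} = \frac{2 b}{-1 + b}$ ($c{\left(b \right)} = \frac{b + b}{b - 1} = \frac{2 b}{-1 + b}$)
$s = - \frac{187}{5}$ ($s = -36 - \left(3 + \frac{8}{-1 - 4}\right) = -36 - \left(3 + \frac{8}{-5}\right) = -36 - \left(3 + 8 \left(- \frac{1}{5}\right)\right) = -36 + \left(\frac{8}{5} - 3\right) = -36 - \frac{7}{5} = - \frac{187}{5} \approx -37.4$)
$Y{\left(f,w \right)} = -49$ ($Y{\left(f,w \right)} = 7 \left(-5 - 2\right) = 7 \left(-7\right) = -49$)
$- \frac{913}{Y{\left(s,-32 \right)}} = - \frac{913}{-49} = \left(-913\right) \left(- \frac{1}{49}\right) = \frac{913}{49}$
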